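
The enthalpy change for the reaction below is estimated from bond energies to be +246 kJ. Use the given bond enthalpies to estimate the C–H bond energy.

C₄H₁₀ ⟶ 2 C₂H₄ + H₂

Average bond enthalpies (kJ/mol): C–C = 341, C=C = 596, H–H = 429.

D(C–H) ≈ 422 kJ/mol

Let D be the C–H bond energy.
Σ(broken) = 3×341 + 10×D = 1023 + 10D
Σ(formed) = 8×D + 2×596 + 1×429 = 1621 + 8D
ΔH = Σ(broken) − Σ(formed) = (1023 + 10D) − (1621 + 8D) = −598 + 2D
Setting this equal to +246 kJ gives 2D = 844, so D = 422 kJ/mol.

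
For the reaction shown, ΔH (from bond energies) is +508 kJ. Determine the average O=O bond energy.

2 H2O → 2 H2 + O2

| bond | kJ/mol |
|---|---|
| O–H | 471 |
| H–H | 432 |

Let D be the O=O bond energy.
Σ(broken) = 4×471 = 1884
Σ(formed) = 2×432 + 1×D = 864 + D
ΔH = Σ(broken) − Σ(formed) = (1884) − (864 + D) = +1020 − D
Setting this equal to +508 kJ gives D = 512 kJ/mol.

D(O=O) ≈ 512 kJ/mol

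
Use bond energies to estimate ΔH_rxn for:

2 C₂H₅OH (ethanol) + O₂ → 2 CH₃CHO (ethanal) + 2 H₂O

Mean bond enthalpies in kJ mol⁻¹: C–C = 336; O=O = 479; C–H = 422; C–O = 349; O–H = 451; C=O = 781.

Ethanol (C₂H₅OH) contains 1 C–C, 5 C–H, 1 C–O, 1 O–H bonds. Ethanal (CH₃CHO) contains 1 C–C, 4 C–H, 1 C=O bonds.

Bonds broken (reactants):
  C–C: 2 × 336 = 672
  C–H: 10 × 422 = 4220
  C–O: 2 × 349 = 698
  O–H: 2 × 451 = 902
  O=O: 1 × 479 = 479
  Σ(broken) = 6971 kJ
Bonds formed (products):
  C–C: 2 × 336 = 672
  C–H: 8 × 422 = 3376
  C=O: 2 × 781 = 1562
  O–H: 4 × 451 = 1804
  Σ(formed) = 7414 kJ
ΔH = Σ(broken) − Σ(formed) = 6971 − 7414 = −443 kJ

ΔH ≈ −443 kJ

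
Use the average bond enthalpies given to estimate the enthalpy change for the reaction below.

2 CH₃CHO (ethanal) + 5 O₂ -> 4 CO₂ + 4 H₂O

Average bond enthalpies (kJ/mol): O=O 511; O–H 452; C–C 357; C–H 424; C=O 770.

ΔH ≈ −1575 kJ

Bonds broken (reactants):
  C–C: 2 × 357 = 714
  C–H: 8 × 424 = 3392
  C=O: 2 × 770 = 1540
  O=O: 5 × 511 = 2555
  Σ(broken) = 8201 kJ
Bonds formed (products):
  C=O: 8 × 770 = 6160
  O–H: 8 × 452 = 3616
  Σ(formed) = 9776 kJ
ΔH = Σ(broken) − Σ(formed) = 8201 − 9776 = −1575 kJ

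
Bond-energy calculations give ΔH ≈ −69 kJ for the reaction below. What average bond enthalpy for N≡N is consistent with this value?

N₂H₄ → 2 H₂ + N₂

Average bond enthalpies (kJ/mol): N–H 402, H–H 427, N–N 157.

Let D be the N≡N bond energy.
Σ(broken) = 4×402 + 1×157 = 1765
Σ(formed) = 2×427 + 1×D = 854 + D
ΔH = Σ(broken) − Σ(formed) = (1765) − (854 + D) = +911 − D
Setting this equal to −69 kJ gives D = 980 kJ/mol.

D(N≡N) ≈ 980 kJ/mol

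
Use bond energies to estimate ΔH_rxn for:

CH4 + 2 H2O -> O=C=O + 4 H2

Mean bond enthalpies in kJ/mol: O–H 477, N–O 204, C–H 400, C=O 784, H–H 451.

Bonds broken (reactants):
  C–H: 4 × 400 = 1600
  O–H: 4 × 477 = 1908
  Σ(broken) = 3508 kJ
Bonds formed (products):
  C=O: 2 × 784 = 1568
  H–H: 4 × 451 = 1804
  Σ(formed) = 3372 kJ
ΔH = Σ(broken) − Σ(formed) = 3508 − 3372 = +136 kJ

ΔH ≈ +136 kJ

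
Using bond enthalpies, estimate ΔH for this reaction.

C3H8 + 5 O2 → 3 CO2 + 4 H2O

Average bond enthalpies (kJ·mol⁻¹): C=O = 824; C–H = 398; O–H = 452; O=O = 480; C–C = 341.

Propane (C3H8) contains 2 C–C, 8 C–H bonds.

ΔH ≈ −2294 kJ

Bonds broken (reactants):
  C–C: 2 × 341 = 682
  C–H: 8 × 398 = 3184
  O=O: 5 × 480 = 2400
  Σ(broken) = 6266 kJ
Bonds formed (products):
  C=O: 6 × 824 = 4944
  O–H: 8 × 452 = 3616
  Σ(formed) = 8560 kJ
ΔH = Σ(broken) − Σ(formed) = 6266 − 8560 = −2294 kJ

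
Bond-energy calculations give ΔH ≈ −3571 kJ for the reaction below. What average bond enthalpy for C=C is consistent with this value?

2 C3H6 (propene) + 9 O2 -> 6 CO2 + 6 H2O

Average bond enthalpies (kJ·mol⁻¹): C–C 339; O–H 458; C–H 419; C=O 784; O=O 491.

D(C=C) ≈ 604 kJ/mol

Let D be the C=C bond energy.
Σ(broken) = 2×339 + 12×419 + 2×D + 9×491 = 10125 + 2D
Σ(formed) = 12×784 + 12×458 = 14904
ΔH = Σ(broken) − Σ(formed) = (10125 + 2D) − (14904) = −4779 + 2D
Setting this equal to −3571 kJ gives 2D = 1208, so D = 604 kJ/mol.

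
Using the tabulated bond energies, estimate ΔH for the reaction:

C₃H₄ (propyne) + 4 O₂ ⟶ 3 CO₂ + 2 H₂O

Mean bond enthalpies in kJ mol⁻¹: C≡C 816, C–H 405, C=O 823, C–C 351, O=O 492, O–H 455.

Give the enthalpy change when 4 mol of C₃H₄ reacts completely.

ΔH = −8012 kJ

Bonds broken (reactants):
  C≡C: 1 × 816 = 816
  C–C: 1 × 351 = 351
  C–H: 4 × 405 = 1620
  O=O: 4 × 492 = 1968
  Σ(broken) = 4755 kJ
Bonds formed (products):
  C=O: 6 × 823 = 4938
  O–H: 4 × 455 = 1820
  Σ(formed) = 6758 kJ
ΔH = Σ(broken) − Σ(formed) = 4755 − 6758 = −2003 kJ
For 4× the reaction as written: 4 × (−2003) = −8012 kJ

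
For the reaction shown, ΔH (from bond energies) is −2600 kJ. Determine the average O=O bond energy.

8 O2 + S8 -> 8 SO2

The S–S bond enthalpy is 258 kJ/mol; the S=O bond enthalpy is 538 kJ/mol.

Let D be the O=O bond energy.
Σ(broken) = 8×D + 8×258 = 2064 + 8D
Σ(formed) = 16×538 = 8608
ΔH = Σ(broken) − Σ(formed) = (2064 + 8D) − (8608) = −6544 + 8D
Setting this equal to −2600 kJ gives 8D = 3944, so D = 493 kJ/mol.

D(O=O) ≈ 493 kJ/mol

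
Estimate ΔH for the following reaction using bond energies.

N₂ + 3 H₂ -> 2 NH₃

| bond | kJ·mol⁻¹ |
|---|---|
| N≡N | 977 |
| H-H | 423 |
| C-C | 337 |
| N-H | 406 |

ΔH ≈ −190 kJ

Bonds broken (reactants):
  H-H: 3 × 423 = 1269
  N≡N: 1 × 977 = 977
  Σ(broken) = 2246 kJ
Bonds formed (products):
  N-H: 6 × 406 = 2436
  Σ(formed) = 2436 kJ
ΔH = Σ(broken) − Σ(formed) = 2246 − 2436 = −190 kJ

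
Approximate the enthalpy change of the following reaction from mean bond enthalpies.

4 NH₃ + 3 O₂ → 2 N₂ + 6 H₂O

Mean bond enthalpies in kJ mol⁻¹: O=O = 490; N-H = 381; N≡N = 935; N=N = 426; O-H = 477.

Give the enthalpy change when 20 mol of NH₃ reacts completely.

Bonds broken (reactants):
  N-H: 12 × 381 = 4572
  O=O: 3 × 490 = 1470
  Σ(broken) = 6042 kJ
Bonds formed (products):
  N≡N: 2 × 935 = 1870
  O-H: 12 × 477 = 5724
  Σ(formed) = 7594 kJ
ΔH = Σ(broken) − Σ(formed) = 6042 − 7594 = −1552 kJ
For 5× the reaction as written: 5 × (−1552) = −7760 kJ

ΔH = −7760 kJ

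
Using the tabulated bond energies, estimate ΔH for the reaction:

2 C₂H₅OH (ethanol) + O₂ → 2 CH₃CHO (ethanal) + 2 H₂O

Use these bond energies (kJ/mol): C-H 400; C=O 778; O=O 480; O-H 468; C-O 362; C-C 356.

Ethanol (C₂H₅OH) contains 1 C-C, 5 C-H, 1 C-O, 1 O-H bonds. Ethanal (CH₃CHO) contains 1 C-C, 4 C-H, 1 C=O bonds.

ΔH ≈ −488 kJ

Bonds broken (reactants):
  C-C: 2 × 356 = 712
  C-H: 10 × 400 = 4000
  C-O: 2 × 362 = 724
  O-H: 2 × 468 = 936
  O=O: 1 × 480 = 480
  Σ(broken) = 6852 kJ
Bonds formed (products):
  C-C: 2 × 356 = 712
  C-H: 8 × 400 = 3200
  C=O: 2 × 778 = 1556
  O-H: 4 × 468 = 1872
  Σ(formed) = 7340 kJ
ΔH = Σ(broken) − Σ(formed) = 6852 − 7340 = −488 kJ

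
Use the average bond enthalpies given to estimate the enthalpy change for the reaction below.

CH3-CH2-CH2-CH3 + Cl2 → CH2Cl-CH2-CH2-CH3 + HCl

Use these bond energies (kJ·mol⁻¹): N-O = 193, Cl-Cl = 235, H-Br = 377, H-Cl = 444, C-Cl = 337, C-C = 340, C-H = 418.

ΔH ≈ −128 kJ

Bonds broken (reactants):
  C-C: 3 × 340 = 1020
  C-H: 10 × 418 = 4180
  Cl-Cl: 1 × 235 = 235
  Σ(broken) = 5435 kJ
Bonds formed (products):
  C-C: 3 × 340 = 1020
  C-Cl: 1 × 337 = 337
  C-H: 9 × 418 = 3762
  H-Cl: 1 × 444 = 444
  Σ(formed) = 5563 kJ
ΔH = Σ(broken) − Σ(formed) = 5435 − 5563 = −128 kJ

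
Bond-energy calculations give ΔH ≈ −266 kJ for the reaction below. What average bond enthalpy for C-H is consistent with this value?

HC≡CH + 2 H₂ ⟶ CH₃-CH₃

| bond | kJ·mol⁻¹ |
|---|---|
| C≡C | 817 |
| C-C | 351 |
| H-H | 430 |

D(C-H) ≈ 398 kJ/mol

Let D be the C-H bond energy.
Σ(broken) = 1×817 + 2×D + 2×430 = 1677 + 2D
Σ(formed) = 1×351 + 6×D = 351 + 6D
ΔH = Σ(broken) − Σ(formed) = (1677 + 2D) − (351 + 6D) = +1326 − 4D
Setting this equal to −266 kJ gives 4D = 1592, so D = 398 kJ/mol.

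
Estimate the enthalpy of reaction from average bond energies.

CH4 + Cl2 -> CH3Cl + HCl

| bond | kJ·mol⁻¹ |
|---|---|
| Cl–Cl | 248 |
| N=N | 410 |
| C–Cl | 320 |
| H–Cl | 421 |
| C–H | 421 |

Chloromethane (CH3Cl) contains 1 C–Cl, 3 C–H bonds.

ΔH ≈ −72 kJ

Bonds broken (reactants):
  C–H: 4 × 421 = 1684
  Cl–Cl: 1 × 248 = 248
  Σ(broken) = 1932 kJ
Bonds formed (products):
  C–Cl: 1 × 320 = 320
  C–H: 3 × 421 = 1263
  H–Cl: 1 × 421 = 421
  Σ(formed) = 2004 kJ
ΔH = Σ(broken) − Σ(formed) = 1932 − 2004 = −72 kJ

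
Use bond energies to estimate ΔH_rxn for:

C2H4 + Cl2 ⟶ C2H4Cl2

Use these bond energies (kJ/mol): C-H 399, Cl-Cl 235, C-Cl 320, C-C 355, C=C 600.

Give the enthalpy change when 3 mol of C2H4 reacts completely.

Bonds broken (reactants):
  C-H: 4 × 399 = 1596
  C=C: 1 × 600 = 600
  Cl-Cl: 1 × 235 = 235
  Σ(broken) = 2431 kJ
Bonds formed (products):
  C-C: 1 × 355 = 355
  C-Cl: 2 × 320 = 640
  C-H: 4 × 399 = 1596
  Σ(formed) = 2591 kJ
ΔH = Σ(broken) − Σ(formed) = 2431 − 2591 = −160 kJ
For 3× the reaction as written: 3 × (−160) = −480 kJ

ΔH = −480 kJ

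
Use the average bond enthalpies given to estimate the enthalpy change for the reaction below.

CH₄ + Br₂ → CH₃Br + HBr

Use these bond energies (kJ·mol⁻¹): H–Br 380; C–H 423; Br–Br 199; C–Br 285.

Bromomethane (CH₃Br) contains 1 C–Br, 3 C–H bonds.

Bonds broken (reactants):
  Br–Br: 1 × 199 = 199
  C–H: 4 × 423 = 1692
  Σ(broken) = 1891 kJ
Bonds formed (products):
  C–Br: 1 × 285 = 285
  C–H: 3 × 423 = 1269
  H–Br: 1 × 380 = 380
  Σ(formed) = 1934 kJ
ΔH = Σ(broken) − Σ(formed) = 1891 − 1934 = −43 kJ

ΔH ≈ −43 kJ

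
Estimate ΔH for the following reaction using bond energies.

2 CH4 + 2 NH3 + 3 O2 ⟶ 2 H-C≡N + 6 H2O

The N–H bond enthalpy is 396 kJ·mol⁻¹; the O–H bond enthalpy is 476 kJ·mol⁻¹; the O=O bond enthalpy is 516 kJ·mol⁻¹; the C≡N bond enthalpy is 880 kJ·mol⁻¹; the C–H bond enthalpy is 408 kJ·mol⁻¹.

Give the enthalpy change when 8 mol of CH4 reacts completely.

ΔH = −4400 kJ

Bonds broken (reactants):
  C–H: 8 × 408 = 3264
  N–H: 6 × 396 = 2376
  O=O: 3 × 516 = 1548
  Σ(broken) = 7188 kJ
Bonds formed (products):
  C≡N: 2 × 880 = 1760
  C–H: 2 × 408 = 816
  O–H: 12 × 476 = 5712
  Σ(formed) = 8288 kJ
ΔH = Σ(broken) − Σ(formed) = 7188 − 8288 = −1100 kJ
For 4× the reaction as written: 4 × (−1100) = −4400 kJ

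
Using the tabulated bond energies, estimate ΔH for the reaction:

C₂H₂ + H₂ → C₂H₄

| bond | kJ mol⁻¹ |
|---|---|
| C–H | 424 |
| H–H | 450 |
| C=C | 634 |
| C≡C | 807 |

Bonds broken (reactants):
  C≡C: 1 × 807 = 807
  C–H: 2 × 424 = 848
  H–H: 1 × 450 = 450
  Σ(broken) = 2105 kJ
Bonds formed (products):
  C–H: 4 × 424 = 1696
  C=C: 1 × 634 = 634
  Σ(formed) = 2330 kJ
ΔH = Σ(broken) − Σ(formed) = 2105 − 2330 = −225 kJ

ΔH ≈ −225 kJ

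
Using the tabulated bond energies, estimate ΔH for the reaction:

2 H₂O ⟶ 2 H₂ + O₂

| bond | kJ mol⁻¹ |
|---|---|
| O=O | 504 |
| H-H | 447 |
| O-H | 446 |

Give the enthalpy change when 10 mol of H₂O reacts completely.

ΔH = +1930 kJ

Bonds broken (reactants):
  O-H: 4 × 446 = 1784
  Σ(broken) = 1784 kJ
Bonds formed (products):
  H-H: 2 × 447 = 894
  O=O: 1 × 504 = 504
  Σ(formed) = 1398 kJ
ΔH = Σ(broken) − Σ(formed) = 1784 − 1398 = +386 kJ
For 5× the reaction as written: 5 × (+386) = +1930 kJ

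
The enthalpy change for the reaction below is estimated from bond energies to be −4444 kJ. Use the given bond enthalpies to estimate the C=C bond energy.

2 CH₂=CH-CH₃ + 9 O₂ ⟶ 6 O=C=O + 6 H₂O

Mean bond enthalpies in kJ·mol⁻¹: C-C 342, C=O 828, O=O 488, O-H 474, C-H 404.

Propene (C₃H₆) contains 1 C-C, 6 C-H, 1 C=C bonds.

Let D be the C=C bond energy.
Σ(broken) = 2×342 + 12×404 + 2×D + 9×488 = 9924 + 2D
Σ(formed) = 12×828 + 12×474 = 15624
ΔH = Σ(broken) − Σ(formed) = (9924 + 2D) − (15624) = −5700 + 2D
Setting this equal to −4444 kJ gives 2D = 1256, so D = 628 kJ/mol.

D(C=C) ≈ 628 kJ/mol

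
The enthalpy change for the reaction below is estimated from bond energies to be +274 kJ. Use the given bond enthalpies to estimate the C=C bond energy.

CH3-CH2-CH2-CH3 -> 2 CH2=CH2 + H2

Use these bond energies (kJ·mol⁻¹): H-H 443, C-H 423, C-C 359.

Let D be the C=C bond energy.
Σ(broken) = 3×359 + 10×423 = 5307
Σ(formed) = 8×423 + 2×D + 1×443 = 3827 + 2D
ΔH = Σ(broken) − Σ(formed) = (5307) − (3827 + 2D) = +1480 − 2D
Setting this equal to +274 kJ gives 2D = 1206, so D = 603 kJ/mol.

D(C=C) ≈ 603 kJ/mol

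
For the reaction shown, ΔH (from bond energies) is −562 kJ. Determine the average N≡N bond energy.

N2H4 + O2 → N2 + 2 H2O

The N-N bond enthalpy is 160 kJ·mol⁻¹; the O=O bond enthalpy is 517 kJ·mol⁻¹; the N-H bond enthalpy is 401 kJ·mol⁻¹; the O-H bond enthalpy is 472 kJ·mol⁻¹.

Let D be the N≡N bond energy.
Σ(broken) = 4×401 + 1×160 + 1×517 = 2281
Σ(formed) = 1×D + 4×472 = 1888 + D
ΔH = Σ(broken) − Σ(formed) = (2281) − (1888 + D) = +393 − D
Setting this equal to −562 kJ gives D = 955 kJ/mol.

D(N≡N) ≈ 955 kJ/mol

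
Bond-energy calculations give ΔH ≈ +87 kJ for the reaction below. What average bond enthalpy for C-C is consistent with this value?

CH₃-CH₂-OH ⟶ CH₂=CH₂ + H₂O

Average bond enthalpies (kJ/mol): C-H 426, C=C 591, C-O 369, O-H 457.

D(C-C) ≈ 340 kJ/mol

Let D be the C-C bond energy.
Σ(broken) = 1×D + 5×426 + 1×369 + 1×457 = 2956 + D
Σ(formed) = 4×426 + 1×591 + 2×457 = 3209
ΔH = Σ(broken) − Σ(formed) = (2956 + D) − (3209) = −253 + D
Setting this equal to +87 kJ gives D = 340 kJ/mol.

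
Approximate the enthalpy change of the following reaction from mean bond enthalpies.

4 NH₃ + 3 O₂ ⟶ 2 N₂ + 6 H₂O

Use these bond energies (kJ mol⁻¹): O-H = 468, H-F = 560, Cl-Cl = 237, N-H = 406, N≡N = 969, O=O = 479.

ΔH ≈ −1245 kJ

Bonds broken (reactants):
  N-H: 12 × 406 = 4872
  O=O: 3 × 479 = 1437
  Σ(broken) = 6309 kJ
Bonds formed (products):
  N≡N: 2 × 969 = 1938
  O-H: 12 × 468 = 5616
  Σ(formed) = 7554 kJ
ΔH = Σ(broken) − Σ(formed) = 6309 − 7554 = −1245 kJ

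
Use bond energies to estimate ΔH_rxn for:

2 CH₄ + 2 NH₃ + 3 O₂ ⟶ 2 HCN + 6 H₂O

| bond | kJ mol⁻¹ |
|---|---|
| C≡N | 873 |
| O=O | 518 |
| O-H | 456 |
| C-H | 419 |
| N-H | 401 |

Bonds broken (reactants):
  C-H: 8 × 419 = 3352
  N-H: 6 × 401 = 2406
  O=O: 3 × 518 = 1554
  Σ(broken) = 7312 kJ
Bonds formed (products):
  C≡N: 2 × 873 = 1746
  C-H: 2 × 419 = 838
  O-H: 12 × 456 = 5472
  Σ(formed) = 8056 kJ
ΔH = Σ(broken) − Σ(formed) = 7312 − 8056 = −744 kJ

ΔH ≈ −744 kJ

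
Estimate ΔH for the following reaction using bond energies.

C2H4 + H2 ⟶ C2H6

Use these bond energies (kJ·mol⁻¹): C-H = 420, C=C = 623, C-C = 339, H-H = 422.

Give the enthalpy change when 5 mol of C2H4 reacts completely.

ΔH = −670 kJ

Bonds broken (reactants):
  C-H: 4 × 420 = 1680
  C=C: 1 × 623 = 623
  H-H: 1 × 422 = 422
  Σ(broken) = 2725 kJ
Bonds formed (products):
  C-C: 1 × 339 = 339
  C-H: 6 × 420 = 2520
  Σ(formed) = 2859 kJ
ΔH = Σ(broken) − Σ(formed) = 2725 − 2859 = −134 kJ
For 5× the reaction as written: 5 × (−134) = −670 kJ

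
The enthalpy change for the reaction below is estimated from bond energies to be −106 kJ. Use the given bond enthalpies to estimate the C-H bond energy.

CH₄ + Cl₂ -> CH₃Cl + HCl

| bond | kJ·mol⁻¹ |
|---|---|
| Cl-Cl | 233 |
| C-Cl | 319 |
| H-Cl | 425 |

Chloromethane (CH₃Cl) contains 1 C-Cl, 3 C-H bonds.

Let D be the C-H bond energy.
Σ(broken) = 4×D + 1×233 = 233 + 4D
Σ(formed) = 1×319 + 3×D + 1×425 = 744 + 3D
ΔH = Σ(broken) − Σ(formed) = (233 + 4D) − (744 + 3D) = −511 + D
Setting this equal to −106 kJ gives D = 405 kJ/mol.

D(C-H) ≈ 405 kJ/mol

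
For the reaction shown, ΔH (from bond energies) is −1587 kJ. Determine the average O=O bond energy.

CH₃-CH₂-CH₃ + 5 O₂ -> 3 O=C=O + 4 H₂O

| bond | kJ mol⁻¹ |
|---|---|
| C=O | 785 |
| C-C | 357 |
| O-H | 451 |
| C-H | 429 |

Let D be the O=O bond energy.
Σ(broken) = 2×357 + 8×429 + 5×D = 4146 + 5D
Σ(formed) = 6×785 + 8×451 = 8318
ΔH = Σ(broken) − Σ(formed) = (4146 + 5D) − (8318) = −4172 + 5D
Setting this equal to −1587 kJ gives 5D = 2585, so D = 517 kJ/mol.

D(O=O) ≈ 517 kJ/mol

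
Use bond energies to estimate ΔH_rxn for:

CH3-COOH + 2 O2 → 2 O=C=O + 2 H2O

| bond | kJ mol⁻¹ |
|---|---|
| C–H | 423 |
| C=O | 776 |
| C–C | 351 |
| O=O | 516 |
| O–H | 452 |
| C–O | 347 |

Bonds broken (reactants):
  C–C: 1 × 351 = 351
  C–H: 3 × 423 = 1269
  C–O: 1 × 347 = 347
  C=O: 1 × 776 = 776
  O–H: 1 × 452 = 452
  O=O: 2 × 516 = 1032
  Σ(broken) = 4227 kJ
Bonds formed (products):
  C=O: 4 × 776 = 3104
  O–H: 4 × 452 = 1808
  Σ(formed) = 4912 kJ
ΔH = Σ(broken) − Σ(formed) = 4227 − 4912 = −685 kJ

ΔH ≈ −685 kJ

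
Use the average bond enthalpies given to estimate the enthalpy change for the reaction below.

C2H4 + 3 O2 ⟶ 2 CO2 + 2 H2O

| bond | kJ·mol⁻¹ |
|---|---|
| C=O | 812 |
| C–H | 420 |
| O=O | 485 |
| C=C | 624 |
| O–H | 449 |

Bonds broken (reactants):
  C–H: 4 × 420 = 1680
  C=C: 1 × 624 = 624
  O=O: 3 × 485 = 1455
  Σ(broken) = 3759 kJ
Bonds formed (products):
  C=O: 4 × 812 = 3248
  O–H: 4 × 449 = 1796
  Σ(formed) = 5044 kJ
ΔH = Σ(broken) − Σ(formed) = 3759 − 5044 = −1285 kJ

ΔH ≈ −1285 kJ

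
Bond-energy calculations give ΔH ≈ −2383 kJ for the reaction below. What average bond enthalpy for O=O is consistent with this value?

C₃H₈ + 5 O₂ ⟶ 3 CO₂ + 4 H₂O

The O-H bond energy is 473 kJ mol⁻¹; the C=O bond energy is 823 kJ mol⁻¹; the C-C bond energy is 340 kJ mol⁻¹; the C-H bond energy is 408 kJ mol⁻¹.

Let D be the O=O bond energy.
Σ(broken) = 2×340 + 8×408 + 5×D = 3944 + 5D
Σ(formed) = 6×823 + 8×473 = 8722
ΔH = Σ(broken) − Σ(formed) = (3944 + 5D) − (8722) = −4778 + 5D
Setting this equal to −2383 kJ gives 5D = 2395, so D = 479 kJ/mol.

D(O=O) ≈ 479 kJ/mol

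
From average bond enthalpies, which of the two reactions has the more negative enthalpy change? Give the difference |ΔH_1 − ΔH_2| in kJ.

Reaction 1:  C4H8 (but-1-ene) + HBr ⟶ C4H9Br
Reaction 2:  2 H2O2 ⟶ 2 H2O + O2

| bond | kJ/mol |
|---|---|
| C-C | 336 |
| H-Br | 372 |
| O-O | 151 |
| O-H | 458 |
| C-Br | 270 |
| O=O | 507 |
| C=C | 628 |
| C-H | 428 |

Reaction 2, by 171 kJ

Reaction 1:
  Bonds broken (reactants):
    C-C: 2 × 336 = 672
    C-H: 8 × 428 = 3424
    C=C: 1 × 628 = 628
    H-Br: 1 × 372 = 372
    Σ(broken) = 5096 kJ
  Bonds formed (products):
    C-Br: 1 × 270 = 270
    C-C: 3 × 336 = 1008
    C-H: 9 × 428 = 3852
    Σ(formed) = 5130 kJ
  ΔH_1 = 5096 − 5130 = −34 kJ
Reaction 2:
  Bonds broken (reactants):
    O-H: 4 × 458 = 1832
    O-O: 2 × 151 = 302
    Σ(broken) = 2134 kJ
  Bonds formed (products):
    O-H: 4 × 458 = 1832
    O=O: 1 × 507 = 507
    Σ(formed) = 2339 kJ
  ΔH_2 = 2134 − 2339 = −205 kJ
ΔH_1 − ΔH_2 = +171 kJ, so reaction 2 has the more negative ΔH; |ΔH_1 − ΔH_2| = 171 kJ.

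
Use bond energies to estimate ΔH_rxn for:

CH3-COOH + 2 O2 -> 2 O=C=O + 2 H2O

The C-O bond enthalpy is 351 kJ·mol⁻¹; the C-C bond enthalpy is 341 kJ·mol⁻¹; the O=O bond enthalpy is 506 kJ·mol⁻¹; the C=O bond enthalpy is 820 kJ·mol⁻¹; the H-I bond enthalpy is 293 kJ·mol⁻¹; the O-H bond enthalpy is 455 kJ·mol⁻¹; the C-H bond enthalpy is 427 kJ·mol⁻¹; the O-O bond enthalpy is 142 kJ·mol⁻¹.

ΔH ≈ −840 kJ

Bonds broken (reactants):
  C-C: 1 × 341 = 341
  C-H: 3 × 427 = 1281
  C-O: 1 × 351 = 351
  C=O: 1 × 820 = 820
  O-H: 1 × 455 = 455
  O=O: 2 × 506 = 1012
  Σ(broken) = 4260 kJ
Bonds formed (products):
  C=O: 4 × 820 = 3280
  O-H: 4 × 455 = 1820
  Σ(formed) = 5100 kJ
ΔH = Σ(broken) − Σ(formed) = 4260 − 5100 = −840 kJ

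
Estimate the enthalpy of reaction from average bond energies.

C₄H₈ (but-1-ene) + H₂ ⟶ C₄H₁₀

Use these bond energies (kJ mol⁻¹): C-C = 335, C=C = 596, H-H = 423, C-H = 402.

ΔH ≈ −120 kJ

Bonds broken (reactants):
  C-C: 2 × 335 = 670
  C-H: 8 × 402 = 3216
  C=C: 1 × 596 = 596
  H-H: 1 × 423 = 423
  Σ(broken) = 4905 kJ
Bonds formed (products):
  C-C: 3 × 335 = 1005
  C-H: 10 × 402 = 4020
  Σ(formed) = 5025 kJ
ΔH = Σ(broken) − Σ(formed) = 4905 − 5025 = −120 kJ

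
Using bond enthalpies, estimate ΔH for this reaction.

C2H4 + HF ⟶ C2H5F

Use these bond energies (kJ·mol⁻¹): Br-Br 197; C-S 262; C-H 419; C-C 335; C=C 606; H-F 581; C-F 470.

Bonds broken (reactants):
  C-H: 4 × 419 = 1676
  C=C: 1 × 606 = 606
  H-F: 1 × 581 = 581
  Σ(broken) = 2863 kJ
Bonds formed (products):
  C-C: 1 × 335 = 335
  C-F: 1 × 470 = 470
  C-H: 5 × 419 = 2095
  Σ(formed) = 2900 kJ
ΔH = Σ(broken) − Σ(formed) = 2863 − 2900 = −37 kJ

ΔH ≈ −37 kJ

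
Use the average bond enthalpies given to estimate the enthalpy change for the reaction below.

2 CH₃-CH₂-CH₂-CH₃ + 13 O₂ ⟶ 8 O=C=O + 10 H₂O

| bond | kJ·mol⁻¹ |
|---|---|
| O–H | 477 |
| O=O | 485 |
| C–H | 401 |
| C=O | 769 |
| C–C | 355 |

ΔH ≈ −5389 kJ

Bonds broken (reactants):
  C–C: 6 × 355 = 2130
  C–H: 20 × 401 = 8020
  O=O: 13 × 485 = 6305
  Σ(broken) = 16455 kJ
Bonds formed (products):
  C=O: 16 × 769 = 12304
  O–H: 20 × 477 = 9540
  Σ(formed) = 21844 kJ
ΔH = Σ(broken) − Σ(formed) = 16455 − 21844 = −5389 kJ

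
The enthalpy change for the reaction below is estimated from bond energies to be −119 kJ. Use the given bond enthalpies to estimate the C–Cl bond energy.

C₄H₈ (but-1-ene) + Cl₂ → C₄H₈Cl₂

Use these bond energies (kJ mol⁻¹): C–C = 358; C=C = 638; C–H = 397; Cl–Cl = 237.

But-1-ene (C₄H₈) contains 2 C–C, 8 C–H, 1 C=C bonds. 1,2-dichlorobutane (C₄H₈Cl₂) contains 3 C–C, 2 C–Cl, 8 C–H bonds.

Let D be the C–Cl bond energy.
Σ(broken) = 2×358 + 8×397 + 1×638 + 1×237 = 4767
Σ(formed) = 3×358 + 2×D + 8×397 = 4250 + 2D
ΔH = Σ(broken) − Σ(formed) = (4767) − (4250 + 2D) = +517 − 2D
Setting this equal to −119 kJ gives 2D = 636, so D = 318 kJ/mol.

D(C–Cl) ≈ 318 kJ/mol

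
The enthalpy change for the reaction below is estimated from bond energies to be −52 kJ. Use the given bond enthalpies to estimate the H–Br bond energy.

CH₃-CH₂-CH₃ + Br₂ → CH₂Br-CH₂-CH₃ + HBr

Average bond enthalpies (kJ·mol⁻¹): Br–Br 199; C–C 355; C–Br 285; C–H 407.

Let D be the H–Br bond energy.
Σ(broken) = 1×199 + 2×355 + 8×407 = 4165
Σ(formed) = 1×285 + 2×355 + 7×407 + 1×D = 3844 + D
ΔH = Σ(broken) − Σ(formed) = (4165) − (3844 + D) = +321 − D
Setting this equal to −52 kJ gives D = 373 kJ/mol.

D(H–Br) ≈ 373 kJ/mol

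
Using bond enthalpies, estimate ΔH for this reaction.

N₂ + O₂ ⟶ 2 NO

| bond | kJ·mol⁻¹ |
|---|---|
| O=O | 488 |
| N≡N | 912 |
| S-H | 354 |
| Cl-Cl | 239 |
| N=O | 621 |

Bonds broken (reactants):
  N≡N: 1 × 912 = 912
  O=O: 1 × 488 = 488
  Σ(broken) = 1400 kJ
Bonds formed (products):
  N=O: 2 × 621 = 1242
  Σ(formed) = 1242 kJ
ΔH = Σ(broken) − Σ(formed) = 1400 − 1242 = +158 kJ

ΔH ≈ +158 kJ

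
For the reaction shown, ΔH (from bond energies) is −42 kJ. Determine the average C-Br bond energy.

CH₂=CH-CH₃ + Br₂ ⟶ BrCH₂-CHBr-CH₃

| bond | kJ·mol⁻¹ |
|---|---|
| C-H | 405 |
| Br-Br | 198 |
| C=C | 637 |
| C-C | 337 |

Let D be the C-Br bond energy.
Σ(broken) = 1×198 + 1×337 + 6×405 + 1×637 = 3602
Σ(formed) = 2×D + 2×337 + 6×405 = 3104 + 2D
ΔH = Σ(broken) − Σ(formed) = (3602) − (3104 + 2D) = +498 − 2D
Setting this equal to −42 kJ gives 2D = 540, so D = 270 kJ/mol.

D(C-Br) ≈ 270 kJ/mol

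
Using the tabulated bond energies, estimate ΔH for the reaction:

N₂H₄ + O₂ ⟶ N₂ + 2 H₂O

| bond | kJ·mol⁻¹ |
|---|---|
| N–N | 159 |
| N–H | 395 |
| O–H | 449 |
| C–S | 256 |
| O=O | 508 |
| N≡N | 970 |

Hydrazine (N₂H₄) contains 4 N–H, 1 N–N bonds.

Bonds broken (reactants):
  N–H: 4 × 395 = 1580
  N–N: 1 × 159 = 159
  O=O: 1 × 508 = 508
  Σ(broken) = 2247 kJ
Bonds formed (products):
  N≡N: 1 × 970 = 970
  O–H: 4 × 449 = 1796
  Σ(formed) = 2766 kJ
ΔH = Σ(broken) − Σ(formed) = 2247 − 2766 = −519 kJ

ΔH ≈ −519 kJ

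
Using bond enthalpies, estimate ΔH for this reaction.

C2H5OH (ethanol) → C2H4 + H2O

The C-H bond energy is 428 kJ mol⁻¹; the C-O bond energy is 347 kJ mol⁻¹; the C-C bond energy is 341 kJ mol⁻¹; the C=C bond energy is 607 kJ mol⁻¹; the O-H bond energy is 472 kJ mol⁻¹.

ΔH ≈ +37 kJ

Bonds broken (reactants):
  C-C: 1 × 341 = 341
  C-H: 5 × 428 = 2140
  C-O: 1 × 347 = 347
  O-H: 1 × 472 = 472
  Σ(broken) = 3300 kJ
Bonds formed (products):
  C-H: 4 × 428 = 1712
  C=C: 1 × 607 = 607
  O-H: 2 × 472 = 944
  Σ(formed) = 3263 kJ
ΔH = Σ(broken) − Σ(formed) = 3300 − 3263 = +37 kJ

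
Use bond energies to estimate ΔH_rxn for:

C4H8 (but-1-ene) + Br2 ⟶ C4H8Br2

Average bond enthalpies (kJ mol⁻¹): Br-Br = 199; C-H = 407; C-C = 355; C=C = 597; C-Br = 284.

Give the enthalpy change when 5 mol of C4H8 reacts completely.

ΔH = −635 kJ

Bonds broken (reactants):
  Br-Br: 1 × 199 = 199
  C-C: 2 × 355 = 710
  C-H: 8 × 407 = 3256
  C=C: 1 × 597 = 597
  Σ(broken) = 4762 kJ
Bonds formed (products):
  C-Br: 2 × 284 = 568
  C-C: 3 × 355 = 1065
  C-H: 8 × 407 = 3256
  Σ(formed) = 4889 kJ
ΔH = Σ(broken) − Σ(formed) = 4762 − 4889 = −127 kJ
For 5× the reaction as written: 5 × (−127) = −635 kJ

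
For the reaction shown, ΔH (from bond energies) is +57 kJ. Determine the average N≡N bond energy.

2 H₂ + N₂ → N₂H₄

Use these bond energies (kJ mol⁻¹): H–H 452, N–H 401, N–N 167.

D(N≡N) ≈ 924 kJ/mol

Let D be the N≡N bond energy.
Σ(broken) = 2×452 + 1×D = 904 + D
Σ(formed) = 4×401 + 1×167 = 1771
ΔH = Σ(broken) − Σ(formed) = (904 + D) − (1771) = −867 + D
Setting this equal to +57 kJ gives D = 924 kJ/mol.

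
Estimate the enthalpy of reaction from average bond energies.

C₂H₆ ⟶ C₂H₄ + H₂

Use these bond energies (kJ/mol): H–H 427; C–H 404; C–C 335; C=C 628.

ΔH ≈ +88 kJ

Bonds broken (reactants):
  C–C: 1 × 335 = 335
  C–H: 6 × 404 = 2424
  Σ(broken) = 2759 kJ
Bonds formed (products):
  C–H: 4 × 404 = 1616
  C=C: 1 × 628 = 628
  H–H: 1 × 427 = 427
  Σ(formed) = 2671 kJ
ΔH = Σ(broken) − Σ(formed) = 2759 − 2671 = +88 kJ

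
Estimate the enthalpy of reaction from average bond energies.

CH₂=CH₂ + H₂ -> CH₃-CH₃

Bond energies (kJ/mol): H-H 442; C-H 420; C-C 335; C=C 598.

ΔH ≈ −135 kJ

Bonds broken (reactants):
  C-H: 4 × 420 = 1680
  C=C: 1 × 598 = 598
  H-H: 1 × 442 = 442
  Σ(broken) = 2720 kJ
Bonds formed (products):
  C-C: 1 × 335 = 335
  C-H: 6 × 420 = 2520
  Σ(formed) = 2855 kJ
ΔH = Σ(broken) − Σ(formed) = 2720 − 2855 = −135 kJ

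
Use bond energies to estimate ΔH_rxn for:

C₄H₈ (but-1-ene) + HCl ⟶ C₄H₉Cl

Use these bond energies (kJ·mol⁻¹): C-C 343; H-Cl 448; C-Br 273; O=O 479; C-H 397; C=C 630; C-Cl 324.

Bonds broken (reactants):
  C-C: 2 × 343 = 686
  C-H: 8 × 397 = 3176
  C=C: 1 × 630 = 630
  H-Cl: 1 × 448 = 448
  Σ(broken) = 4940 kJ
Bonds formed (products):
  C-C: 3 × 343 = 1029
  C-Cl: 1 × 324 = 324
  C-H: 9 × 397 = 3573
  Σ(formed) = 4926 kJ
ΔH = Σ(broken) − Σ(formed) = 4940 − 4926 = +14 kJ

ΔH ≈ +14 kJ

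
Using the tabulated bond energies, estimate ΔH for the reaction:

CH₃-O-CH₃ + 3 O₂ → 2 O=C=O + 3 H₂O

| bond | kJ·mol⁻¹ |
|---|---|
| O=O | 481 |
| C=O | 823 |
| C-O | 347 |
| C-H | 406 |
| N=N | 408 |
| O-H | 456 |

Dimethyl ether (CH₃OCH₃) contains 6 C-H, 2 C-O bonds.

ΔH ≈ −1455 kJ

Bonds broken (reactants):
  C-H: 6 × 406 = 2436
  C-O: 2 × 347 = 694
  O=O: 3 × 481 = 1443
  Σ(broken) = 4573 kJ
Bonds formed (products):
  C=O: 4 × 823 = 3292
  O-H: 6 × 456 = 2736
  Σ(formed) = 6028 kJ
ΔH = Σ(broken) − Σ(formed) = 4573 − 6028 = −1455 kJ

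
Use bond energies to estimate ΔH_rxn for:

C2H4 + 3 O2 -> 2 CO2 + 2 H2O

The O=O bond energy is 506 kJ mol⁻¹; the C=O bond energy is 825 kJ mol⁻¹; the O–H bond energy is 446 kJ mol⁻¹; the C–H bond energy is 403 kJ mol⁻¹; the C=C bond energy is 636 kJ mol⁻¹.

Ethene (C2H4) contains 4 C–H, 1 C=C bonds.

ΔH ≈ −1318 kJ

Bonds broken (reactants):
  C–H: 4 × 403 = 1612
  C=C: 1 × 636 = 636
  O=O: 3 × 506 = 1518
  Σ(broken) = 3766 kJ
Bonds formed (products):
  C=O: 4 × 825 = 3300
  O–H: 4 × 446 = 1784
  Σ(formed) = 5084 kJ
ΔH = Σ(broken) − Σ(formed) = 3766 − 5084 = −1318 kJ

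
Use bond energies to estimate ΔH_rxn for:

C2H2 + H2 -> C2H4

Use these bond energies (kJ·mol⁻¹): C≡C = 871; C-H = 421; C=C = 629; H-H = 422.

ΔH ≈ −178 kJ

Bonds broken (reactants):
  C≡C: 1 × 871 = 871
  C-H: 2 × 421 = 842
  H-H: 1 × 422 = 422
  Σ(broken) = 2135 kJ
Bonds formed (products):
  C-H: 4 × 421 = 1684
  C=C: 1 × 629 = 629
  Σ(formed) = 2313 kJ
ΔH = Σ(broken) − Σ(formed) = 2135 − 2313 = −178 kJ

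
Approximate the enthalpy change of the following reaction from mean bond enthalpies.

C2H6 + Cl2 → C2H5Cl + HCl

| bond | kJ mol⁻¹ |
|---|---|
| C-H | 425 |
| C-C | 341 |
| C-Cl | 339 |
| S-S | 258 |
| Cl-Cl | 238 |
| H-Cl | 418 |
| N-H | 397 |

ΔH ≈ −94 kJ

Bonds broken (reactants):
  C-C: 1 × 341 = 341
  C-H: 6 × 425 = 2550
  Cl-Cl: 1 × 238 = 238
  Σ(broken) = 3129 kJ
Bonds formed (products):
  C-C: 1 × 341 = 341
  C-Cl: 1 × 339 = 339
  C-H: 5 × 425 = 2125
  H-Cl: 1 × 418 = 418
  Σ(formed) = 3223 kJ
ΔH = Σ(broken) − Σ(formed) = 3129 − 3223 = −94 kJ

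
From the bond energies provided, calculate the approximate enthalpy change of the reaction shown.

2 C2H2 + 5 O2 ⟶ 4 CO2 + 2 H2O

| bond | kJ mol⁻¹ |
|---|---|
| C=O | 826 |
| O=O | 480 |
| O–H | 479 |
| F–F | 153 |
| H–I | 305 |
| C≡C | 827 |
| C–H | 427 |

ΔH ≈ −2762 kJ

Bonds broken (reactants):
  C≡C: 2 × 827 = 1654
  C–H: 4 × 427 = 1708
  O=O: 5 × 480 = 2400
  Σ(broken) = 5762 kJ
Bonds formed (products):
  C=O: 8 × 826 = 6608
  O–H: 4 × 479 = 1916
  Σ(formed) = 8524 kJ
ΔH = Σ(broken) − Σ(formed) = 5762 − 8524 = −2762 kJ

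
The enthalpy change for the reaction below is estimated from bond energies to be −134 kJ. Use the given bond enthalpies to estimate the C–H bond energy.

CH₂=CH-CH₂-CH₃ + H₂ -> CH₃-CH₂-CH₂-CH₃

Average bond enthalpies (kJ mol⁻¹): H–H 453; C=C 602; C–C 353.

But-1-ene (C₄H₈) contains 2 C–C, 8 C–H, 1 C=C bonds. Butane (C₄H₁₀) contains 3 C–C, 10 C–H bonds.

D(C–H) ≈ 418 kJ/mol

Let D be the C–H bond energy.
Σ(broken) = 2×353 + 8×D + 1×602 + 1×453 = 1761 + 8D
Σ(formed) = 3×353 + 10×D = 1059 + 10D
ΔH = Σ(broken) − Σ(formed) = (1761 + 8D) − (1059 + 10D) = +702 − 2D
Setting this equal to −134 kJ gives 2D = 836, so D = 418 kJ/mol.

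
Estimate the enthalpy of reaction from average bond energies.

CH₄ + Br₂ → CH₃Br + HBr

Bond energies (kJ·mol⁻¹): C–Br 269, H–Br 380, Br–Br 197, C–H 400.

ΔH ≈ −52 kJ

Bonds broken (reactants):
  Br–Br: 1 × 197 = 197
  C–H: 4 × 400 = 1600
  Σ(broken) = 1797 kJ
Bonds formed (products):
  C–Br: 1 × 269 = 269
  C–H: 3 × 400 = 1200
  H–Br: 1 × 380 = 380
  Σ(formed) = 1849 kJ
ΔH = Σ(broken) − Σ(formed) = 1797 − 1849 = −52 kJ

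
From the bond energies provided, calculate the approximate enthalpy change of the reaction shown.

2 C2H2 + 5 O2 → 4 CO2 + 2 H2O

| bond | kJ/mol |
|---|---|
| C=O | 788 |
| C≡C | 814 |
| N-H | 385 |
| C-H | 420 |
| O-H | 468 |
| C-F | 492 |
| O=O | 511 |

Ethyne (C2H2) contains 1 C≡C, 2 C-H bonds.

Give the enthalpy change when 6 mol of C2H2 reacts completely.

Bonds broken (reactants):
  C≡C: 2 × 814 = 1628
  C-H: 4 × 420 = 1680
  O=O: 5 × 511 = 2555
  Σ(broken) = 5863 kJ
Bonds formed (products):
  C=O: 8 × 788 = 6304
  O-H: 4 × 468 = 1872
  Σ(formed) = 8176 kJ
ΔH = Σ(broken) − Σ(formed) = 5863 − 8176 = −2313 kJ
For 3× the reaction as written: 3 × (−2313) = −6939 kJ

ΔH = −6939 kJ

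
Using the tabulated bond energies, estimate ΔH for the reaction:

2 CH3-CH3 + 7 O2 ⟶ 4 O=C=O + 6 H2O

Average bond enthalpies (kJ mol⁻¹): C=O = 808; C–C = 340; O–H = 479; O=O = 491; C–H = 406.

Bonds broken (reactants):
  C–C: 2 × 340 = 680
  C–H: 12 × 406 = 4872
  O=O: 7 × 491 = 3437
  Σ(broken) = 8989 kJ
Bonds formed (products):
  C=O: 8 × 808 = 6464
  O–H: 12 × 479 = 5748
  Σ(formed) = 12212 kJ
ΔH = Σ(broken) − Σ(formed) = 8989 − 12212 = −3223 kJ

ΔH ≈ −3223 kJ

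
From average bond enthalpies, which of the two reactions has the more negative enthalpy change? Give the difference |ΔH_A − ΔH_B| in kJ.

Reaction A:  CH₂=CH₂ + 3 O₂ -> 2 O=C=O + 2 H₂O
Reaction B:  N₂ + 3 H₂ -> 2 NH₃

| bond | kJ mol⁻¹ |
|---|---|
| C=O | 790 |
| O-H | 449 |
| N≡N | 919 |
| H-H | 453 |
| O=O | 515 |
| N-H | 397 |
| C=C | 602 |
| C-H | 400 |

Reaction A:
  Bonds broken (reactants):
    C-H: 4 × 400 = 1600
    C=C: 1 × 602 = 602
    O=O: 3 × 515 = 1545
    Σ(broken) = 3747 kJ
  Bonds formed (products):
    C=O: 4 × 790 = 3160
    O-H: 4 × 449 = 1796
    Σ(formed) = 4956 kJ
  ΔH_A = 3747 − 4956 = −1209 kJ
Reaction B:
  Bonds broken (reactants):
    H-H: 3 × 453 = 1359
    N≡N: 1 × 919 = 919
    Σ(broken) = 2278 kJ
  Bonds formed (products):
    N-H: 6 × 397 = 2382
    Σ(formed) = 2382 kJ
  ΔH_B = 2278 − 2382 = −104 kJ
ΔH_A − ΔH_B = −1105 kJ, so reaction A has the more negative ΔH; |ΔH_A − ΔH_B| = 1105 kJ.

Reaction A, by 1105 kJ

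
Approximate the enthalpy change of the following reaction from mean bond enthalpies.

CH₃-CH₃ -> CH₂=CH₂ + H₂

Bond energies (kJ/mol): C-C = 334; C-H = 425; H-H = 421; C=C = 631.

ΔH ≈ +132 kJ

Bonds broken (reactants):
  C-C: 1 × 334 = 334
  C-H: 6 × 425 = 2550
  Σ(broken) = 2884 kJ
Bonds formed (products):
  C-H: 4 × 425 = 1700
  C=C: 1 × 631 = 631
  H-H: 1 × 421 = 421
  Σ(formed) = 2752 kJ
ΔH = Σ(broken) − Σ(formed) = 2884 − 2752 = +132 kJ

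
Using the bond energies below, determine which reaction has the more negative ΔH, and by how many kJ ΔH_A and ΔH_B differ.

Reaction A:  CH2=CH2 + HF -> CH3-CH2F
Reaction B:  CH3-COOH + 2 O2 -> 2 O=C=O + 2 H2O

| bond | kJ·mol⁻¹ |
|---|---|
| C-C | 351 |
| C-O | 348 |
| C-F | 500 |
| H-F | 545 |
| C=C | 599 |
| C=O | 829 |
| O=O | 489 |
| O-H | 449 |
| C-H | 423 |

Reaction B, by 758 kJ

Reaction A:
  Bonds broken (reactants):
    C-H: 4 × 423 = 1692
    C=C: 1 × 599 = 599
    H-F: 1 × 545 = 545
    Σ(broken) = 2836 kJ
  Bonds formed (products):
    C-C: 1 × 351 = 351
    C-F: 1 × 500 = 500
    C-H: 5 × 423 = 2115
    Σ(formed) = 2966 kJ
  ΔH_A = 2836 − 2966 = −130 kJ
Reaction B:
  Bonds broken (reactants):
    C-C: 1 × 351 = 351
    C-H: 3 × 423 = 1269
    C-O: 1 × 348 = 348
    C=O: 1 × 829 = 829
    O-H: 1 × 449 = 449
    O=O: 2 × 489 = 978
    Σ(broken) = 4224 kJ
  Bonds formed (products):
    C=O: 4 × 829 = 3316
    O-H: 4 × 449 = 1796
    Σ(formed) = 5112 kJ
  ΔH_B = 4224 − 5112 = −888 kJ
ΔH_A − ΔH_B = +758 kJ, so reaction B has the more negative ΔH; |ΔH_A − ΔH_B| = 758 kJ.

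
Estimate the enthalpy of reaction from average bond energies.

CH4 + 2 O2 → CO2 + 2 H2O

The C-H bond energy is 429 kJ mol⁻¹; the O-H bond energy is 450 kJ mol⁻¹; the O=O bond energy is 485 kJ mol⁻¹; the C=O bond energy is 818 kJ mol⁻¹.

Bonds broken (reactants):
  C-H: 4 × 429 = 1716
  O=O: 2 × 485 = 970
  Σ(broken) = 2686 kJ
Bonds formed (products):
  C=O: 2 × 818 = 1636
  O-H: 4 × 450 = 1800
  Σ(formed) = 3436 kJ
ΔH = Σ(broken) − Σ(formed) = 2686 − 3436 = −750 kJ

ΔH ≈ −750 kJ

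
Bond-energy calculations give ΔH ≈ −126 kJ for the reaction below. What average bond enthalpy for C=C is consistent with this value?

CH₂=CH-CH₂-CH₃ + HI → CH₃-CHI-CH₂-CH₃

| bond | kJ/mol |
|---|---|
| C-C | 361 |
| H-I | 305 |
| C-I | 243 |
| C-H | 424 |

Let D be the C=C bond energy.
Σ(broken) = 2×361 + 8×424 + 1×D + 1×305 = 4419 + D
Σ(formed) = 3×361 + 9×424 + 1×243 = 5142
ΔH = Σ(broken) − Σ(formed) = (4419 + D) − (5142) = −723 + D
Setting this equal to −126 kJ gives D = 597 kJ/mol.

D(C=C) ≈ 597 kJ/mol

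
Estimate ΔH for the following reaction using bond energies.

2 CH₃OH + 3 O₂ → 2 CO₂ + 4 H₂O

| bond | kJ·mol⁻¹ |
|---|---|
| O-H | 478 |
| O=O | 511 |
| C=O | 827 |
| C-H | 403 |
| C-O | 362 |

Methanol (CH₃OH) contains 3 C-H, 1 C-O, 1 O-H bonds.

Bonds broken (reactants):
  C-H: 6 × 403 = 2418
  C-O: 2 × 362 = 724
  O-H: 2 × 478 = 956
  O=O: 3 × 511 = 1533
  Σ(broken) = 5631 kJ
Bonds formed (products):
  C=O: 4 × 827 = 3308
  O-H: 8 × 478 = 3824
  Σ(formed) = 7132 kJ
ΔH = Σ(broken) − Σ(formed) = 5631 − 7132 = −1501 kJ

ΔH ≈ −1501 kJ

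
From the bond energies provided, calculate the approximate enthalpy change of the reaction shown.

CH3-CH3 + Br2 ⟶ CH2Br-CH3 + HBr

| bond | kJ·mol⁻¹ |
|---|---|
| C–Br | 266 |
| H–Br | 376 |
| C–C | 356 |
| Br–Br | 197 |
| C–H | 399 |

Bonds broken (reactants):
  Br–Br: 1 × 197 = 197
  C–C: 1 × 356 = 356
  C–H: 6 × 399 = 2394
  Σ(broken) = 2947 kJ
Bonds formed (products):
  C–Br: 1 × 266 = 266
  C–C: 1 × 356 = 356
  C–H: 5 × 399 = 1995
  H–Br: 1 × 376 = 376
  Σ(formed) = 2993 kJ
ΔH = Σ(broken) − Σ(formed) = 2947 − 2993 = −46 kJ

ΔH ≈ −46 kJ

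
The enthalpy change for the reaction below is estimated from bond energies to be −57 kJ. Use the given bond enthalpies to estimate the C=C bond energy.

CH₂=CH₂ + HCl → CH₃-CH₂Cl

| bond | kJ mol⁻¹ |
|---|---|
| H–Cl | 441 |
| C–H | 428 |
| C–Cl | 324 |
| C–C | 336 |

D(C=C) ≈ 590 kJ/mol

Let D be the C=C bond energy.
Σ(broken) = 4×428 + 1×D + 1×441 = 2153 + D
Σ(formed) = 1×336 + 1×324 + 5×428 = 2800
ΔH = Σ(broken) − Σ(formed) = (2153 + D) − (2800) = −647 + D
Setting this equal to −57 kJ gives D = 590 kJ/mol.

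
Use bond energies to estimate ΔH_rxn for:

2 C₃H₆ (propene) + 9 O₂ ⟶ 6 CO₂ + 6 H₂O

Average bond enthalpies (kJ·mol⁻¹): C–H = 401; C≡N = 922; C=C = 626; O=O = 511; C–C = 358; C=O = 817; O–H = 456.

Bonds broken (reactants):
  C–C: 2 × 358 = 716
  C–H: 12 × 401 = 4812
  C=C: 2 × 626 = 1252
  O=O: 9 × 511 = 4599
  Σ(broken) = 11379 kJ
Bonds formed (products):
  C=O: 12 × 817 = 9804
  O–H: 12 × 456 = 5472
  Σ(formed) = 15276 kJ
ΔH = Σ(broken) − Σ(formed) = 11379 − 15276 = −3897 kJ

ΔH ≈ −3897 kJ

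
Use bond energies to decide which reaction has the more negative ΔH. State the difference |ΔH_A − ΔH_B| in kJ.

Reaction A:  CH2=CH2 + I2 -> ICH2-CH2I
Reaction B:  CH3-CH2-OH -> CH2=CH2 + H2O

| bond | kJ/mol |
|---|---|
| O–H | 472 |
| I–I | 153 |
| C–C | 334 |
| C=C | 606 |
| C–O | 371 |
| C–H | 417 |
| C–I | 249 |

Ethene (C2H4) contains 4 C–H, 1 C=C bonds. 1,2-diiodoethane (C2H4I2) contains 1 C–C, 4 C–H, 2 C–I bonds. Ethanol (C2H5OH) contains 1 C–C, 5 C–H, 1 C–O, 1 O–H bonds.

Reaction A, by 117 kJ

Reaction A:
  Bonds broken (reactants):
    C–H: 4 × 417 = 1668
    C=C: 1 × 606 = 606
    I–I: 1 × 153 = 153
    Σ(broken) = 2427 kJ
  Bonds formed (products):
    C–C: 1 × 334 = 334
    C–H: 4 × 417 = 1668
    C–I: 2 × 249 = 498
    Σ(formed) = 2500 kJ
  ΔH_A = 2427 − 2500 = −73 kJ
Reaction B:
  Bonds broken (reactants):
    C–C: 1 × 334 = 334
    C–H: 5 × 417 = 2085
    C–O: 1 × 371 = 371
    O–H: 1 × 472 = 472
    Σ(broken) = 3262 kJ
  Bonds formed (products):
    C–H: 4 × 417 = 1668
    C=C: 1 × 606 = 606
    O–H: 2 × 472 = 944
    Σ(formed) = 3218 kJ
  ΔH_B = 3262 − 3218 = +44 kJ
ΔH_A − ΔH_B = −117 kJ, so reaction A has the more negative ΔH; |ΔH_A − ΔH_B| = 117 kJ.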